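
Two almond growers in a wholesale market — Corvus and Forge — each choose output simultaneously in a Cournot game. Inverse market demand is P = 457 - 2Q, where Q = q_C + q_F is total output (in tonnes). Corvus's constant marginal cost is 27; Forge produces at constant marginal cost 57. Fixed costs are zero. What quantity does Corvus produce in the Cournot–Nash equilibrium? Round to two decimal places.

Corvus's profit: π_C = (457 - 2Q)q_C - (27q_C). Setting ∂π_C/∂q_C = 0: 430 - 4q_C - 2(q_F) = 0.
Forge's first-order condition: 400 - 4q_F - 2(q_C) = 0.
Best responses: q_C = (430 - 2q_F)/4, q_F = (400 - 2q_C)/4.
Solving the pair: q_C = 230/3, q_F = 185/3.

76.67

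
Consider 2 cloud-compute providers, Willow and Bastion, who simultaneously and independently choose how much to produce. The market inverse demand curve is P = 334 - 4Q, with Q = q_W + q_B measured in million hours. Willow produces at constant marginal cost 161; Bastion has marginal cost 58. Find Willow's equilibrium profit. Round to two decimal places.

136.11

Willow's profit: π_W = (334 - 4Q)q_W - (161q_W). Setting ∂π_W/∂q_W = 0: 173 - 8q_W - 4(q_B) = 0.
Bastion's first-order condition: 276 - 8q_B - 4(q_W) = 0.
Best responses: q_W = (173 - 4q_B)/8, q_B = (276 - 4q_W)/8.
Solving the pair: q_W = 35/6, q_B = 379/12.
Price P = 334 - 4·(449/12) = 553/3.
Willow's profit: (553/3 - 161)·(35/6) = 1225/9.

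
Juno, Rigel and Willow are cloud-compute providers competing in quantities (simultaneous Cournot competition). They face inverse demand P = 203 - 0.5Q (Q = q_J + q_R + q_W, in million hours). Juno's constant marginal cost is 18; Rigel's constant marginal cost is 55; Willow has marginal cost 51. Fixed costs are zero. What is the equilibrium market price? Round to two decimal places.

Juno's profit: π_J = (203 - 0.5Q)q_J - (18q_J). Setting ∂π_J/∂q_J = 0: 185 - q_J - (1/2)(q_R + q_W) = 0.
Rigel's profit: π_R = (203 - 0.5Q)q_R - (55q_R). Setting ∂π_R/∂q_R = 0: 148 - q_R - (1/2)(q_J + q_W) = 0.
Willow's first-order condition: 152 - q_W - (1/2)(q_J + q_R) = 0.
Adding the 3 first-order conditions: 485 − 2Q = 0, so Q = 485/2.
Back-substituting: q_J = (185 − 485/4)/(1/2) = 255/2, q_R = (148 − 485/4)/(1/2) = 107/2, q_W = (152 − 485/4)/(1/2) = 123/2.
Total output Q = 485/2, so price P = 203 - (1/2)·(485/2) = 327/4.

81.75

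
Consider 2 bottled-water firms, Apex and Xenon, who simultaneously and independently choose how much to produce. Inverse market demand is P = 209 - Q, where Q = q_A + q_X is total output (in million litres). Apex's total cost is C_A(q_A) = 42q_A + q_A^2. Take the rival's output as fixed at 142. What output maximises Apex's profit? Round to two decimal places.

With the rival's output fixed at 142, Apex's profit is π_A = (209 - 142 - q_A)q_A - (42q_A + q_A²) = (67 - q_A)q_A - (42q_A + q_A²).
∂π_A/∂q_A = 25 - 4q_A = 0, so q_A = 25/4.

6.25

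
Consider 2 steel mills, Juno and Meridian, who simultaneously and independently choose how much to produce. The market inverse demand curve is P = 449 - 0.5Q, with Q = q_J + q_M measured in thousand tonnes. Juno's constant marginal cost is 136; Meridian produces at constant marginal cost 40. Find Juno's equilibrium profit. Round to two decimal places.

Juno's profit: π_J = (449 - 0.5Q)q_J - (136q_J). Setting ∂π_J/∂q_J = 0: 313 - q_J - (1/2)(q_M) = 0.
Meridian's profit: π_M = (449 - 0.5Q)q_M - (40q_M). Setting ∂π_M/∂q_M = 0: 409 - q_M - (1/2)(q_J) = 0.
So q_J = (313 - (1/2)q_M) and q_M = (409 - (1/2)q_J).
Solving the pair: q_J = 434/3, q_M = 1010/3.
Price P = 449 - (1/2)·(1444/3) = 625/3.
Juno's profit: (625/3 - 136)·(434/3) = 10464.2222.

10464.22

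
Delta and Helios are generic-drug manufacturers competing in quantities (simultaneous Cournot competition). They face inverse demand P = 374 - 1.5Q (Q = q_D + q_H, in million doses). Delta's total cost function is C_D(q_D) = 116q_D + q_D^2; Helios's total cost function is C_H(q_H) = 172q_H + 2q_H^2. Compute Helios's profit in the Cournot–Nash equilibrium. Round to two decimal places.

Delta's profit: π_D = (374 - 1.5Q)q_D - (116q_D + q_D²). Setting ∂π_D/∂q_D = 0: 258 - 5q_D - (3/2)(q_H) = 0.
Helios's first-order condition: 202 - 7q_H - (3/2)(q_D) = 0.
So q_D = (258 - (3/2)q_H)/5 and q_H = (202 - (3/2)q_D)/7.
Solving the pair: q_D = 45.8931, q_H = 19.0229.
Price P = 374 - (3/2)·64.9160 = 276.6260.
Helios's profit: 276.6260·19.0229 - 172·19.0229 - 2·19.0229² = 1266.5476.

1266.55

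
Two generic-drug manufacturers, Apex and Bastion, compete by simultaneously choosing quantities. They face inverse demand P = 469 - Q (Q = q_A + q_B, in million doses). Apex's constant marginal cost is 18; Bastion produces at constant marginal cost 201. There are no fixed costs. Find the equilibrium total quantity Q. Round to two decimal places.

Apex's profit: π_A = (469 - Q)q_A - (18q_A). Setting ∂π_A/∂q_A = 0: 451 - 2q_A - (q_B) = 0.
Bastion's first-order condition: 268 - 2q_B - (q_A) = 0.
So q_A = (451 - q_B)/2 and q_B = (268 - q_A)/2.
Solving the pair: q_A = 634/3, q_B = 85/3.
Total output Q = 634/3 + 85/3 = 719/3.

239.67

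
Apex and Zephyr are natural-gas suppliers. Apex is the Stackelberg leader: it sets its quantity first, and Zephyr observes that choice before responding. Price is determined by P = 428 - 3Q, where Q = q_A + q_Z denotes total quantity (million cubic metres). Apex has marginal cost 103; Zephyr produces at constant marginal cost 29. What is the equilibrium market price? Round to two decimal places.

The follower Zephyr best-responds to any q_A: π_Z = (428 - 3Q)q_Z - 29q_Z.
∂π_Z/∂q_Z = 399 - 3q_A - 6q_Z = 0 gives the reaction function q_Z = (399 - 3q_A)/6.
Apex substitutes q_Z(q_A) into its own profit: π_A = q_A(428 - 3q_A - (399 - 3q_A)/2) - 103q_A = (457/2 - (3/2)q_A)q_A - 103q_A.
Maximising: ∂π_A/∂q_A = 251/2 - 3q_A = 0, giving q_A = 251/6.
Then q_Z = (399 - 3·(251/6))/6 = 547/12.
Total output Q = 1049/12, so price P = 428 - 3·(1049/12) = 663/4.

165.75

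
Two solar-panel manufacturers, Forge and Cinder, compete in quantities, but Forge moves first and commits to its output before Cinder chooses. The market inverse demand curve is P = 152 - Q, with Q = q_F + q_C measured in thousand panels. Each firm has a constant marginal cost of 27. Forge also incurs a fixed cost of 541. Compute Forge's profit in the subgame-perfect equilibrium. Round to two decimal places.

Solve by backward induction. Given q_F, the follower Cinder maximises π_C = (152 - q_F - q_C)q_C - 27q_C.
Setting the follower's marginal profit to zero, 125 - q_F - 2q_C = 0, i.e. q_C = (125 - q_F)/2.
The leader anticipates this reaction. Substituting into P = 152 - Q gives P = 179/2 - (1/2)q_F, so π_F = (179/2 - (1/2)q_F)q_F - 27q_F.
Maximising: ∂π_F/∂q_F = 125/2 - q_F = 0, giving q_F = 125/2.
Then q_C = (125 - 125/2)/2 = 125/4.
Price P = 152 - 375/4 = 233/4.
Forge's profit: (233/4 - 27)·(125/2) - 541 = 1412.1250.

1412.13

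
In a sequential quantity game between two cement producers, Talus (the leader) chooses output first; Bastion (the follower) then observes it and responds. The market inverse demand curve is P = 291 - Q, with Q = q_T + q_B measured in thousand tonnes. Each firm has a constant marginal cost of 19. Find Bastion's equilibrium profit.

4624

The follower Bastion best-responds to any q_T: π_B = (291 - Q)q_B - 19q_B.
∂π_B/∂q_B = 272 - q_T - 2q_B = 0 gives the reaction function q_B = (272 - q_T)/2.
The leader anticipates this reaction. Substituting into P = 291 - Q gives P = 155 - (1/2)q_T, so π_T = (155 - (1/2)q_T)q_T - 19q_T.
Maximising: ∂π_T/∂q_T = 136 - q_T = 0, giving q_T = 136.
Then q_B = (272 - 136)/2 = 68.
Price P = 291 - 204 = 87.
Bastion's profit: (87 - 19)·68 = 4624.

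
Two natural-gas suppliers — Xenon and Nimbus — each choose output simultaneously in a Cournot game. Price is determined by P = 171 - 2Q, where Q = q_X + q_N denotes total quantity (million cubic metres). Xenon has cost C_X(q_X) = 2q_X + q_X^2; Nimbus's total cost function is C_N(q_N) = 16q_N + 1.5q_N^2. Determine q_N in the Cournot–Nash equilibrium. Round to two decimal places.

Xenon's profit: π_X = (171 - 2Q)q_X - (2q_X + q_X²). Setting ∂π_X/∂q_X = 0: 169 - 6q_X - 2(q_N) = 0.
Nimbus's profit: π_N = (171 - 2Q)q_N - (16q_N + (3/2)q_N²). Setting ∂π_N/∂q_N = 0: 155 - 7q_N - 2(q_X) = 0.
So q_X = (169 - 2q_N)/6 and q_N = (155 - 2q_X)/7.
Solving the pair: q_X = 873/38, q_N = 296/19.

15.58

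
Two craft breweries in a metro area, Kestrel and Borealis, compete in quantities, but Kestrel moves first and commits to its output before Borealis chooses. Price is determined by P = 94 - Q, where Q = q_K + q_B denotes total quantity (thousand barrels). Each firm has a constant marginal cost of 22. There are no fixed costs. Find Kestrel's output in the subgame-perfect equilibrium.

36

The follower Borealis best-responds to any q_K: π_B = (94 - Q)q_B - 22q_B.
Setting the follower's marginal profit to zero, 72 - q_K - 2q_B = 0, i.e. q_B = (72 - q_K)/2.
The leader anticipates this reaction. Substituting into P = 94 - Q gives P = 58 - (1/2)q_K, so π_K = (58 - (1/2)q_K)q_K - 22q_K.
Leader FOC: 36 - q_K = 0, so q_K = 36.
Then q_B = (72 - 36)/2 = 18.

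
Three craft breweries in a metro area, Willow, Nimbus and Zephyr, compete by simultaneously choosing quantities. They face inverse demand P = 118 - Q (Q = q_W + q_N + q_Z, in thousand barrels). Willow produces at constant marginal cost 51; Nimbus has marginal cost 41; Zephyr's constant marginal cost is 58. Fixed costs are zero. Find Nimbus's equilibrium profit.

676

Willow's profit: π_W = (118 - Q)q_W - (51q_W). Setting ∂π_W/∂q_W = 0: 67 - 2q_W - (q_N + q_Z) = 0.
Nimbus's profit: π_N = (118 - Q)q_N - (41q_N). Setting ∂π_N/∂q_N = 0: 77 - 2q_N - (q_W + q_Z) = 0.
Zephyr's first-order condition: 60 - 2q_Z - (q_W + q_N) = 0.
Adding the 3 first-order conditions: 204 − 4Q = 0, so Q = 51.
Back-substituting: q_W = (67 − 51) = 16, q_N = (77 − 51) = 26, q_Z = (60 − 51) = 9.
Price P = 118 - 51 = 67.
Nimbus's profit: (67 - 41)·26 = 676.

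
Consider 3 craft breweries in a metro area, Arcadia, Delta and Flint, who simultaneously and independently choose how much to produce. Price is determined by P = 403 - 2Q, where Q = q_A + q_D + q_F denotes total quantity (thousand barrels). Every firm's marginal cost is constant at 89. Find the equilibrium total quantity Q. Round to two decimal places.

117.75

A representative firm's profit is π_i = q_i(403 - 2Q) - 89q_i.
First-order condition (treating rivals' output as given): 314 - 4q_i - 2·Σ_{j≠i} q_j = 0.
With identical firms every q_j equals q_i, so Σ_{j≠i} q_j = 2q_i and 314 = 8q_i, giving q_i = 157/4.
Total output Q = 157/4 + 157/4 + 157/4 = 471/4.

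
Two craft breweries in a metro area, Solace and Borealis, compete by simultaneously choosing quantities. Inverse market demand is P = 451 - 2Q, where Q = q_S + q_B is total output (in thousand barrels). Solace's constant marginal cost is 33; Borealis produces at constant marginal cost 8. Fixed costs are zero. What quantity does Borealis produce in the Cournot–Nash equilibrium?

78

Solace's profit: π_S = (451 - 2Q)q_S - (33q_S). Setting ∂π_S/∂q_S = 0: 418 - 4q_S - 2(q_B) = 0.
Borealis's first-order condition: 443 - 4q_B - 2(q_S) = 0.
So q_S = (418 - 2q_B)/4 and q_B = (443 - 2q_S)/4.
Solving the pair: q_S = 131/2, q_B = 78.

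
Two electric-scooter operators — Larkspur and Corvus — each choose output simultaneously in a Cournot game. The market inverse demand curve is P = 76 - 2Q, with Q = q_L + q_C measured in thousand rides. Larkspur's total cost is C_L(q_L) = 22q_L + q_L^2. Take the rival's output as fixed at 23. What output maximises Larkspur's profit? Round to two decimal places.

With the rival's output fixed at 23, Larkspur's profit is π_L = (76 - 2·23 - 2q_L)q_L - (22q_L + q_L²) = (30 - 2q_L)q_L - (22q_L + q_L²).
∂π_L/∂q_L = 8 - 6q_L = 0, so q_L = 4/3.

1.33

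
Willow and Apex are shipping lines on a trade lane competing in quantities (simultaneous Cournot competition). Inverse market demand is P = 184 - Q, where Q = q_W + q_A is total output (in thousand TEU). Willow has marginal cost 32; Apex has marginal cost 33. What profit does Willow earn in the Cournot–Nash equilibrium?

2601

Willow's profit: π_W = (184 - Q)q_W - (32q_W). Setting ∂π_W/∂q_W = 0: 152 - 2q_W - (q_A) = 0.
Apex's first-order condition: 151 - 2q_A - (q_W) = 0.
So q_W = (152 - q_A)/2 and q_A = (151 - q_W)/2.
Solving the pair: q_W = 51, q_A = 50.
Price P = 184 - 101 = 83.
Willow's profit: (83 - 32)·51 = 2601.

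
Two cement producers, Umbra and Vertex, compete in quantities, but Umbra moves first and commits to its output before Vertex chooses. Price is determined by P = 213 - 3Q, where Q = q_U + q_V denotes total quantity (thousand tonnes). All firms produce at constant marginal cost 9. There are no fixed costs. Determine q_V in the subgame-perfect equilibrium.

Solve by backward induction. Given q_U, the follower Vertex maximises π_V = (213 - 3q_U - 3q_V)q_V - 9q_V.
∂π_V/∂q_V = 204 - 3q_U - 6q_V = 0 gives the reaction function q_V = (204 - 3q_U)/6.
The leader anticipates this reaction. Substituting into P = 213 - 3Q gives P = 111 - (3/2)q_U, so π_U = (111 - (3/2)q_U)q_U - 9q_U.
Maximising: ∂π_U/∂q_U = 102 - 3q_U = 0, giving q_U = 34.
Then q_V = (204 - 3·34)/6 = 17.

17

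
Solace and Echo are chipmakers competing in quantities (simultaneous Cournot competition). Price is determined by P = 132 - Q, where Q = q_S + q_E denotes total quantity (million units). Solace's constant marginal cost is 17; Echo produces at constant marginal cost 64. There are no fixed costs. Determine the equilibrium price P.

Solace's profit: π_S = (132 - Q)q_S - (17q_S). Setting ∂π_S/∂q_S = 0: 115 - 2q_S - (q_E) = 0.
Echo's first-order condition: 68 - 2q_E - (q_S) = 0.
So q_S = (115 - q_E)/2 and q_E = (68 - q_S)/2.
Solving the pair: q_S = 54, q_E = 7.
Total output Q = 61, so price P = 132 - 61 = 71.

71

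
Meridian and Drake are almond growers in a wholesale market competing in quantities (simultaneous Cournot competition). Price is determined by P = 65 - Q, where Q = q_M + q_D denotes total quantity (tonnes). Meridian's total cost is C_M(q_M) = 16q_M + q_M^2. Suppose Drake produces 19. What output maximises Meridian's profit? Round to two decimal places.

With the rival's output fixed at 19, Meridian's profit is π_M = (65 - 19 - q_M)q_M - (16q_M + q_M²) = (46 - q_M)q_M - (16q_M + q_M²).
∂π_M/∂q_M = 30 - 4q_M = 0, so q_M = 15/2.

7.50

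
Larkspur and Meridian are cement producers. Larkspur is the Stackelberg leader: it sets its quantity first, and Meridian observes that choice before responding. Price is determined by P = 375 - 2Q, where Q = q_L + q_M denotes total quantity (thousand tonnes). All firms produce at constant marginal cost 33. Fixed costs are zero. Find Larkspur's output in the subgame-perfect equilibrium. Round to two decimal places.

85.50

The follower Meridian best-responds to any q_L: π_M = (375 - 2Q)q_M - 33q_M.
∂π_M/∂q_M = 342 - 2q_L - 4q_M = 0 gives the reaction function q_M = (342 - 2q_L)/4.
Larkspur substitutes q_M(q_L) into its own profit: π_L = q_L(375 - 2q_L - (342 - 2q_L)/2) - 33q_L = (204 - q_L)q_L - 33q_L.
The leader's first-order condition 171 - 2q_L = 0 yields q_L = 171/2.
Then q_M = (342 - 2·(171/2))/4 = 171/4.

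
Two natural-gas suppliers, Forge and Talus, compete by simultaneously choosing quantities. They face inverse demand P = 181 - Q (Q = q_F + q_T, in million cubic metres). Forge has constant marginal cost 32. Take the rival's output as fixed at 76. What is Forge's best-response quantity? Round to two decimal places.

With the rival's output fixed at 76, Forge's profit is π_F = (181 - 76 - q_F)q_F - (32q_F) = (105 - q_F)q_F - (32q_F).
∂π_F/∂q_F = 73 - 2q_F = 0, so q_F = 73/2.

36.50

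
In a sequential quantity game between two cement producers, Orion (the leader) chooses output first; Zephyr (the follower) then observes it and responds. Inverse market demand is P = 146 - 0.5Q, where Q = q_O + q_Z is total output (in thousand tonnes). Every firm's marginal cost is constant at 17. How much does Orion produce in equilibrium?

Solve by backward induction. Given q_O, the follower Zephyr maximises π_Z = (146 - (1/2)q_O - (1/2)q_Z)q_Z - 17q_Z.
Setting the follower's marginal profit to zero, 129 - (1/2)q_O - q_Z = 0, i.e. q_Z = (129 - (1/2)q_O).
The leader anticipates this reaction. Substituting into P = 146 - 0.5Q gives P = 163/2 - (1/4)q_O, so π_O = (163/2 - (1/4)q_O)q_O - 17q_O.
Maximising: ∂π_O/∂q_O = 129/2 - (1/2)q_O = 0, giving q_O = 129.
Then q_Z = (129 - (1/2)·129) = 129/2.

129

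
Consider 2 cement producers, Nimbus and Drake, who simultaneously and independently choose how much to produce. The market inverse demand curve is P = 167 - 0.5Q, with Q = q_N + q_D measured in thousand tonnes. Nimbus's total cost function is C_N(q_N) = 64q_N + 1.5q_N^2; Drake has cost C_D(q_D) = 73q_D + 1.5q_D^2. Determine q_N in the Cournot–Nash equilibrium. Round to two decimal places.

Nimbus's profit: π_N = (167 - 0.5Q)q_N - (64q_N + (3/2)q_N²). Setting ∂π_N/∂q_N = 0: 103 - 4q_N - (1/2)(q_D) = 0.
Drake's first-order condition: 94 - 4q_D - (1/2)(q_N) = 0.
So q_N = (103 - (1/2)q_D)/4 and q_D = (94 - (1/2)q_N)/4.
Solving the pair: q_N = 1460/63, q_D = 1298/63.

23.17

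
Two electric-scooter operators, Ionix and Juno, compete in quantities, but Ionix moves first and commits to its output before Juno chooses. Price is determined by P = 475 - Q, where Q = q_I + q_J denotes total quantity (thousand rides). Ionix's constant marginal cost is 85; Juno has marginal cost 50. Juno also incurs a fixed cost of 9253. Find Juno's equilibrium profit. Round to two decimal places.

Solve by backward induction. Given q_I, the follower Juno maximises π_J = (475 - q_I - q_J)q_J - 50q_J.
Follower FOC: 425 - q_I - 2q_J = 0, so q_J(q_I) = (425 - q_I)/2.
The leader anticipates this reaction. Substituting into P = 475 - Q gives P = 525/2 - (1/2)q_I, so π_I = (525/2 - (1/2)q_I)q_I - 85q_I.
Maximising: ∂π_I/∂q_I = 355/2 - q_I = 0, giving q_I = 355/2.
Then q_J = (425 - 355/2)/2 = 495/4.
Price P = 475 - 1205/4 = 695/4.
Juno's profit: (695/4 - 50)·(495/4) - 9253 = 6061.0625.

6061.06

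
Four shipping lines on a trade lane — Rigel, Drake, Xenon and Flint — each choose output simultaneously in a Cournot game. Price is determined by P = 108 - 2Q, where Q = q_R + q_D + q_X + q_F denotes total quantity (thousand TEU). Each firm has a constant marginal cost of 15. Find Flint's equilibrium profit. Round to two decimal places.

172.98

A representative firm's profit is π_i = q_i(108 - 2Q) - 15q_i.
First-order condition (treating rivals' output as given): 93 - 4q_i - 2·Σ_{j≠i} q_j = 0.
By symmetry each firm produces the same amount; substituting Σ_{j≠i} q_j = 3q_i yields q_i = 93/10.
Price P = 108 - 2·(186/5) = 168/5.
Flint's profit: (168/5 - 15)·(93/10) = 172.9800.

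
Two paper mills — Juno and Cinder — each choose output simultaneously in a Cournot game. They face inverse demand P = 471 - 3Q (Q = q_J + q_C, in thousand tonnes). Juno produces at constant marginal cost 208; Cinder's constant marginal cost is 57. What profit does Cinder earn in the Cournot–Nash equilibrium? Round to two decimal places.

11823.15

Juno's profit: π_J = (471 - 3Q)q_J - (208q_J). Setting ∂π_J/∂q_J = 0: 263 - 6q_J - 3(q_C) = 0.
Cinder's first-order condition: 414 - 6q_C - 3(q_J) = 0.
Best responses: q_J = (263 - 3q_C)/6, q_C = (414 - 3q_J)/6.
Solving the pair: q_J = 112/9, q_C = 565/9.
Price P = 471 - 3·(677/9) = 736/3.
Cinder's profit: (736/3 - 57)·(565/9) = 11823.1481.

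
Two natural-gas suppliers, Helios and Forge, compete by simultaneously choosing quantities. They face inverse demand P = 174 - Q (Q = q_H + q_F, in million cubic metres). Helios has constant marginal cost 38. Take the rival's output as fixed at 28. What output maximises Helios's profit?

54

With the rival's output fixed at 28, Helios's profit is π_H = (174 - 28 - q_H)q_H - (38q_H) = (146 - q_H)q_H - (38q_H).
∂π_H/∂q_H = 108 - 2q_H = 0, so q_H = 54.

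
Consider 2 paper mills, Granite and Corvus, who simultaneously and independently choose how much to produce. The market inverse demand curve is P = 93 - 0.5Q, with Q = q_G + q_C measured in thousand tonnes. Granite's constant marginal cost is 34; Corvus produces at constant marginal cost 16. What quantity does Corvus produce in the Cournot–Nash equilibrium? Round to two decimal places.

63.33

Granite's profit: π_G = (93 - 0.5Q)q_G - (34q_G). Setting ∂π_G/∂q_G = 0: 59 - q_G - (1/2)(q_C) = 0.
Corvus's profit: π_C = (93 - 0.5Q)q_C - (16q_C). Setting ∂π_C/∂q_C = 0: 77 - q_C - (1/2)(q_G) = 0.
Rearranging gives the reaction functions q_G = (59 - (1/2)q_C) and q_C = (77 - (1/2)q_G).
Substituting one into the other gives q_G = 82/3 and q_C = 190/3.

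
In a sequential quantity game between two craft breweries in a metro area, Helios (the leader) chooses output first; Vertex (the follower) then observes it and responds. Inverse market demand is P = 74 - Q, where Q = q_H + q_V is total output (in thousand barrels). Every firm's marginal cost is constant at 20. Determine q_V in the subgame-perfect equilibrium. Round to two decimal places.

Solve by backward induction. Given q_H, the follower Vertex maximises π_V = (74 - q_H - q_V)q_V - 20q_V.
∂π_V/∂q_V = 54 - q_H - 2q_V = 0 gives the reaction function q_V = (54 - q_H)/2.
The leader anticipates this reaction. Substituting into P = 74 - Q gives P = 47 - (1/2)q_H, so π_H = (47 - (1/2)q_H)q_H - 20q_H.
Maximising: ∂π_H/∂q_H = 27 - q_H = 0, giving q_H = 27.
Then q_V = (54 - 27)/2 = 27/2.

13.50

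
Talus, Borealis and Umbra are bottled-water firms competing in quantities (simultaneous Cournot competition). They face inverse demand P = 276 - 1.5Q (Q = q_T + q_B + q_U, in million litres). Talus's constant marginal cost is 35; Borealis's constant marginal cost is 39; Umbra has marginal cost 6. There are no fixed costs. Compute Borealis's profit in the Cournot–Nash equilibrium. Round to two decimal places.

Talus's profit: π_T = (276 - 1.5Q)q_T - (35q_T). Setting ∂π_T/∂q_T = 0: 241 - 3q_T - (3/2)(q_B + q_U) = 0.
Borealis's profit: π_B = (276 - 1.5Q)q_B - (39q_B). Setting ∂π_B/∂q_B = 0: 237 - 3q_B - (3/2)(q_T + q_U) = 0.
Umbra's profit: π_U = (276 - 1.5Q)q_U - (6q_U). Setting ∂π_U/∂q_U = 0: 270 - 3q_U - (3/2)(q_T + q_B) = 0.
Adding the 3 first-order conditions: 748 − 6Q = 0, so Q = 374/3.
Back-substituting: q_T = (241 − 187)/(3/2) = 36, q_B = (237 − 187)/(3/2) = 100/3, q_U = (270 − 187)/(3/2) = 166/3.
Price P = 276 - (3/2)·(374/3) = 89.
Borealis's profit: (89 - 39)·(100/3) = 1666.6667.

1666.67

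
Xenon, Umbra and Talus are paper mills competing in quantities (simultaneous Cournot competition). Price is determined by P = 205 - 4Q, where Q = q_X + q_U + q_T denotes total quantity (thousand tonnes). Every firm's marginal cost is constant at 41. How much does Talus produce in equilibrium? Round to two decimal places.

A representative firm's profit is π_i = q_i(205 - 4Q) - 41q_i.
Setting ∂π_i/∂q_i = 0 with rivals' quantities fixed: 164 - 8q_i - 4·Σ_{j≠i} q_j = 0.
By symmetry each firm produces the same amount; substituting Σ_{j≠i} q_j = 2q_i yields q_i = 164/16 = 41/4.

10.25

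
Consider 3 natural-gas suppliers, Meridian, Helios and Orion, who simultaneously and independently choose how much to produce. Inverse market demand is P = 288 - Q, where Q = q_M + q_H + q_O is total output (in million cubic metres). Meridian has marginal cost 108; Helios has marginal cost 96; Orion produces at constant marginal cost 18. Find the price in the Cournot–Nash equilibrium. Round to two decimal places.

Meridian's profit: π_M = (288 - Q)q_M - (108q_M). Setting ∂π_M/∂q_M = 0: 180 - 2q_M - (q_H + q_O) = 0.
Helios's profit: π_H = (288 - Q)q_H - (96q_H). Setting ∂π_H/∂q_H = 0: 192 - 2q_H - (q_M + q_O) = 0.
Orion's first-order condition: 270 - 2q_O - (q_M + q_H) = 0.
Summing all 3 equations gives 642 − 4Q = 0, hence Q = 321/2.
Back-substituting: q_M = (180 − 321/2) = 39/2, q_H = (192 − 321/2) = 63/2, q_O = (270 − 321/2) = 219/2.
Total output Q = 321/2, so price P = 288 - 321/2 = 255/2.

127.50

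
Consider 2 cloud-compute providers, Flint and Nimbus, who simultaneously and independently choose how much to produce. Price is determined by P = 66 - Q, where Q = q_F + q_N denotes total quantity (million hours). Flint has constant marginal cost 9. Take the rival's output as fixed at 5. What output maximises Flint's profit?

With the rival's output fixed at 5, Flint's profit is π_F = (66 - 5 - q_F)q_F - (9q_F) = (61 - q_F)q_F - (9q_F).
∂π_F/∂q_F = 52 - 2q_F = 0, so q_F = 26.

26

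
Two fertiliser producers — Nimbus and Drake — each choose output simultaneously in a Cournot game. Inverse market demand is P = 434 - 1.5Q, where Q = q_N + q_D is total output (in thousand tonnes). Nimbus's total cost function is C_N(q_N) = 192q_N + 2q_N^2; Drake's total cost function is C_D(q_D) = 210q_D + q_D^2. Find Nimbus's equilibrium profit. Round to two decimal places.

2492.69

Nimbus's profit: π_N = (434 - 1.5Q)q_N - (192q_N + 2q_N²). Setting ∂π_N/∂q_N = 0: 242 - 7q_N - (3/2)(q_D) = 0.
Drake's profit: π_D = (434 - 1.5Q)q_D - (210q_D + q_D²). Setting ∂π_D/∂q_D = 0: 224 - 5q_D - (3/2)(q_N) = 0.
Best responses: q_N = (242 - (3/2)q_D)/7, q_D = (224 - (3/2)q_N)/5.
Solving the pair: q_N = 26.6870, q_D = 36.7939.
Price P = 434 - (3/2)·63.4809 = 338.7786.
Nimbus's profit: 338.7786·26.6870 - 192·26.6870 - 2·26.6870² = 2492.6902.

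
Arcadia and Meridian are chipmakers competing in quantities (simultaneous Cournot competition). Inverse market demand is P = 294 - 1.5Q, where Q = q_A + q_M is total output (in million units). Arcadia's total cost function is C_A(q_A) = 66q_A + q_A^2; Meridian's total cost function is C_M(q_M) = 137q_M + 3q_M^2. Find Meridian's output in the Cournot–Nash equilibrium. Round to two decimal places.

Arcadia's profit: π_A = (294 - 1.5Q)q_A - (66q_A + q_A²). Setting ∂π_A/∂q_A = 0: 228 - 5q_A - (3/2)(q_M) = 0.
Meridian's first-order condition: 157 - 9q_M - (3/2)(q_A) = 0.
So q_A = (228 - (3/2)q_M)/5 and q_M = (157 - (3/2)q_A)/9.
Substituting one into the other gives q_A = 42.4912 and q_M = 1772/171.

10.36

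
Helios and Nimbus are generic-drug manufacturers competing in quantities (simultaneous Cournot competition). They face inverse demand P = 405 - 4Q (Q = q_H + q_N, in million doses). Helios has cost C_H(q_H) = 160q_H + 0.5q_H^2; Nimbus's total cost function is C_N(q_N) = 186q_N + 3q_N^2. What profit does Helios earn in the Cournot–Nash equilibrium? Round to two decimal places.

Helios's profit: π_H = (405 - 4Q)q_H - (160q_H + (1/2)q_H²). Setting ∂π_H/∂q_H = 0: 245 - 9q_H - 4(q_N) = 0.
Nimbus's profit: π_N = (405 - 4Q)q_N - (186q_N + 3q_N²). Setting ∂π_N/∂q_N = 0: 219 - 14q_N - 4(q_H) = 0.
Rearranging gives the reaction functions q_H = (245 - 4q_N)/9 and q_N = (219 - 4q_H)/14.
Substituting one into the other gives q_H = 1277/55 and q_N = 991/110.
Price P = 405 - 4·(709/22) = 276.0909.
Helios's profit: 276.0909·(1277/55) - 160·(1277/55) - (1/2)(1277/55)² = 2425.8779.

2425.88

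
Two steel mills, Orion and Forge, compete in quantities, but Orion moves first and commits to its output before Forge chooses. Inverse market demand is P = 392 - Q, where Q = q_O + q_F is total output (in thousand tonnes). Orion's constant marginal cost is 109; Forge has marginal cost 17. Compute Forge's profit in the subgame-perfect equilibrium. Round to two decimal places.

The follower Forge best-responds to any q_O: π_F = (392 - Q)q_F - 17q_F.
∂π_F/∂q_F = 375 - q_O - 2q_F = 0 gives the reaction function q_F = (375 - q_O)/2.
The leader anticipates this reaction. Substituting into P = 392 - Q gives P = 409/2 - (1/2)q_O, so π_O = (409/2 - (1/2)q_O)q_O - 109q_O.
The leader's first-order condition 191/2 - q_O = 0 yields q_O = 191/2.
Then q_F = (375 - 191/2)/2 = 559/4.
Price P = 392 - 941/4 = 627/4.
Forge's profit: (627/4 - 17)·(559/4) = 19530.0625.

19530.06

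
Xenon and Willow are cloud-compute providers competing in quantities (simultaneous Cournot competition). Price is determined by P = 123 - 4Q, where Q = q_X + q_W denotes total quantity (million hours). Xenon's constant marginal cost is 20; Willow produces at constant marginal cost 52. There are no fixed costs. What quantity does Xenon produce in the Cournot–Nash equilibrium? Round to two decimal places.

Xenon's profit: π_X = (123 - 4Q)q_X - (20q_X). Setting ∂π_X/∂q_X = 0: 103 - 8q_X - 4(q_W) = 0.
Willow's profit: π_W = (123 - 4Q)q_W - (52q_W). Setting ∂π_W/∂q_W = 0: 71 - 8q_W - 4(q_X) = 0.
Best responses: q_X = (103 - 4q_W)/8, q_W = (71 - 4q_X)/8.
Solving the pair: q_X = 45/4, q_W = 13/4.

11.25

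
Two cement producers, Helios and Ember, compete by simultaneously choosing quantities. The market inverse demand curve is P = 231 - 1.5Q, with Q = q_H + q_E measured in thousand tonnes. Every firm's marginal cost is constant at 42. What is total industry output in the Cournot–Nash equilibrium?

Each firm earns π_i = (231 - 1.5Q)q_i - 42q_i.
First-order condition (treating rivals' output as given): 189 - 3q_i - (3/2)q_j = 0.
With identical firms every q_j equals q_i, so q_j = q_i and 189 = (9/2)q_i, giving q_i = 42.
Total output Q = 42 + 42 = 84.

84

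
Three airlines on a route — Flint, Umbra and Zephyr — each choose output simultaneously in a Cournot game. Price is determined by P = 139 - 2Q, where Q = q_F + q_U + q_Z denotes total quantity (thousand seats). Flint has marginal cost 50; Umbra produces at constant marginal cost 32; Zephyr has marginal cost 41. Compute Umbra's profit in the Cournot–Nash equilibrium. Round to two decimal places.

Flint's profit: π_F = (139 - 2Q)q_F - (50q_F). Setting ∂π_F/∂q_F = 0: 89 - 4q_F - 2(q_U + q_Z) = 0.
Umbra's profit: π_U = (139 - 2Q)q_U - (32q_U). Setting ∂π_U/∂q_U = 0: 107 - 4q_U - 2(q_F + q_Z) = 0.
Zephyr's first-order condition: 98 - 4q_Z - 2(q_F + q_U) = 0.
Adding the 3 conditions: 294 − 4Q − 4Q = 0, i.e. Q = 147/4.
Back-substituting: q_F = (89 − 147/2)/2 = 31/4, q_U = (107 − 147/2)/2 = 67/4, q_Z = (98 − 147/2)/2 = 49/4.
Price P = 139 - 2·(147/4) = 131/2.
Umbra's profit: (131/2 - 32)·(67/4) = 561.1250.

561.13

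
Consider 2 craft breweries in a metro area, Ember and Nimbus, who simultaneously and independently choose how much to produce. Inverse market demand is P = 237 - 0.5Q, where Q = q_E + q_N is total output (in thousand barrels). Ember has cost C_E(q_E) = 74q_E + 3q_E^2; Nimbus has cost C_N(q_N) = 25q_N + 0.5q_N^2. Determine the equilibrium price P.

178

Ember's profit: π_E = (237 - 0.5Q)q_E - (74q_E + 3q_E²). Setting ∂π_E/∂q_E = 0: 163 - 7q_E - (1/2)(q_N) = 0.
Nimbus's profit: π_N = (237 - 0.5Q)q_N - (25q_N + (1/2)q_N²). Setting ∂π_N/∂q_N = 0: 212 - 2q_N - (1/2)(q_E) = 0.
So q_E = (163 - (1/2)q_N)/7 and q_N = (212 - (1/2)q_E)/2.
Solving the pair: q_E = 16, q_N = 102.
Total output Q = 118, so price P = 237 - (1/2)·118 = 178.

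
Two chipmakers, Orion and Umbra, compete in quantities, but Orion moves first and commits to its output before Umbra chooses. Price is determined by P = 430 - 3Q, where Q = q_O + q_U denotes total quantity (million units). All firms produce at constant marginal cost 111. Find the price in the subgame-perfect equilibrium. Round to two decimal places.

190.75

The follower Umbra best-responds to any q_O: π_U = (430 - 3Q)q_U - 111q_U.
∂π_U/∂q_U = 319 - 3q_O - 6q_U = 0 gives the reaction function q_U = (319 - 3q_O)/6.
Orion substitutes q_U(q_O) into its own profit: π_O = q_O(430 - 3q_O - (319 - 3q_O)/2) - 111q_O = (541/2 - (3/2)q_O)q_O - 111q_O.
The leader's first-order condition 319/2 - 3q_O = 0 yields q_O = 319/6.
Then q_U = (319 - 3·(319/6))/6 = 319/12.
Total output Q = 319/4, so price P = 430 - 3·(319/4) = 763/4.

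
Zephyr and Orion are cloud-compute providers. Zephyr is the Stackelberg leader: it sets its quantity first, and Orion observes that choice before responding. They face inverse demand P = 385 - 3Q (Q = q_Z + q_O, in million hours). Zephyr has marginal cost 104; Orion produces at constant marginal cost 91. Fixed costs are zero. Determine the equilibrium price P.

The follower Orion best-responds to any q_Z: π_O = (385 - 3Q)q_O - 91q_O.
∂π_O/∂q_O = 294 - 3q_Z - 6q_O = 0 gives the reaction function q_O = (294 - 3q_Z)/6.
Zephyr substitutes q_O(q_Z) into its own profit: π_Z = q_Z(385 - 3q_Z - (294 - 3q_Z)/2) - 104q_Z = (238 - (3/2)q_Z)q_Z - 104q_Z.
The leader's first-order condition 134 - 3q_Z = 0 yields q_Z = 134/3.
Then q_O = (294 - 3·(134/3))/6 = 80/3.
Total output Q = 214/3, so price P = 385 - 3·(214/3) = 171.

171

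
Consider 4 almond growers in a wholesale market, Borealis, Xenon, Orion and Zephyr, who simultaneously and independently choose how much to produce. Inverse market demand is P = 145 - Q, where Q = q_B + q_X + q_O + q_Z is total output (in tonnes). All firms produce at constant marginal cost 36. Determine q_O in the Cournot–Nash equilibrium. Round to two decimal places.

21.80

Each firm earns π_i = (145 - Q)q_i - 36q_i.
Setting ∂π_i/∂q_i = 0 with rivals' quantities fixed: 109 - 2q_i - Σ_{j≠i} q_j = 0.
With identical firms every q_j equals q_i, so Σ_{j≠i} q_j = 3q_i and 109 = 5q_i, giving q_i = 109/5.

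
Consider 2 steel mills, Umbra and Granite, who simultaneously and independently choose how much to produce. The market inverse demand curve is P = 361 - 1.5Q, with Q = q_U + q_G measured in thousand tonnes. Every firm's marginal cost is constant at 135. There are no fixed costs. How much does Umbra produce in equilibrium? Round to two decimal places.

50.22

A representative firm's profit is π_i = q_i(361 - 1.5Q) - 135q_i.
First-order condition (treating rivals' output as given): 226 - 3q_i - (3/2)q_j = 0.
With identical firms every q_j equals q_i, so q_j = q_i and 226 = (9/2)q_i, giving q_i = 452/9.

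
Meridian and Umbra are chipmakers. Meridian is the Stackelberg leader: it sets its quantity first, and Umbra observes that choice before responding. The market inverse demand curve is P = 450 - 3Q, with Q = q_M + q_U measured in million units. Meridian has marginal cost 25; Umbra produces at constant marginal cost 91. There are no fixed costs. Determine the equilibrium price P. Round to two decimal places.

Solve by backward induction. Given q_M, the follower Umbra maximises π_U = (450 - 3q_M - 3q_U)q_U - 91q_U.
∂π_U/∂q_U = 359 - 3q_M - 6q_U = 0 gives the reaction function q_U = (359 - 3q_M)/6.
The leader anticipates this reaction. Substituting into P = 450 - 3Q gives P = 541/2 - (3/2)q_M, so π_M = (541/2 - (3/2)q_M)q_M - 25q_M.
The leader's first-order condition 491/2 - 3q_M = 0 yields q_M = 491/6.
Then q_U = (359 - 3·(491/6))/6 = 227/12.
Total output Q = 403/4, so price P = 450 - 3·(403/4) = 591/4.

147.75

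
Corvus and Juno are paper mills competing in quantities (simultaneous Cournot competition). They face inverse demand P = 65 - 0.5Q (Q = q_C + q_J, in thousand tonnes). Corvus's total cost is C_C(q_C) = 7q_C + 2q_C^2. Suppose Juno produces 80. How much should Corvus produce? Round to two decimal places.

With the rival's output fixed at 80, Corvus's profit is π_C = (65 - (1/2)·80 - (1/2)q_C)q_C - (7q_C + 2q_C²) = (25 - (1/2)q_C)q_C - (7q_C + 2q_C²).
∂π_C/∂q_C = 18 - 5q_C = 0, so q_C = 18/5.

3.60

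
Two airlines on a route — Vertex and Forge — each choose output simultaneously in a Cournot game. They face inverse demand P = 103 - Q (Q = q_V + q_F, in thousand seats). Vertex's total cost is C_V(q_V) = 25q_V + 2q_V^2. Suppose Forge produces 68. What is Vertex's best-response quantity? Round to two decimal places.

1.67

With the rival's output fixed at 68, Vertex's profit is π_V = (103 - 68 - q_V)q_V - (25q_V + 2q_V²) = (35 - q_V)q_V - (25q_V + 2q_V²).
∂π_V/∂q_V = 10 - 6q_V = 0, so q_V = 5/3.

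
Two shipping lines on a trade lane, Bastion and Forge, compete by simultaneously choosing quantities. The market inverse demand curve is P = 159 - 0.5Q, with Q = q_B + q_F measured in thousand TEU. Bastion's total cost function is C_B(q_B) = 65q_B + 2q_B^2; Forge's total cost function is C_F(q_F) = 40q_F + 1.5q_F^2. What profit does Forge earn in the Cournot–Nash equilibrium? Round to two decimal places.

1539.77

Bastion's profit: π_B = (159 - 0.5Q)q_B - (65q_B + 2q_B²). Setting ∂π_B/∂q_B = 0: 94 - 5q_B - (1/2)(q_F) = 0.
Forge's profit: π_F = (159 - 0.5Q)q_F - (40q_F + (3/2)q_F²). Setting ∂π_F/∂q_F = 0: 119 - 4q_F - (1/2)(q_B) = 0.
Rearranging gives the reaction functions q_B = (94 - (1/2)q_F)/5 and q_F = (119 - (1/2)q_B)/4.
Solving the pair: q_B = 1266/79, q_F = 27.7468.
Price P = 159 - (1/2)·43.7722 = 137.1139.
Forge's profit: 137.1139·27.7468 - 40·27.7468 - (3/2)·27.7468² = 1539.7738.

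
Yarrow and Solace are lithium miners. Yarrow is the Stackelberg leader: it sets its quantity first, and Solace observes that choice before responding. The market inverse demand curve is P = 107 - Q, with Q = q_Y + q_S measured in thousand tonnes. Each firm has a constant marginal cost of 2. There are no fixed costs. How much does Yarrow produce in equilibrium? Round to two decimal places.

52.50

The follower Solace best-responds to any q_Y: π_S = (107 - Q)q_S - 2q_S.
Setting the follower's marginal profit to zero, 105 - q_Y - 2q_S = 0, i.e. q_S = (105 - q_Y)/2.
Yarrow substitutes q_S(q_Y) into its own profit: π_Y = q_Y(107 - q_Y - (105 - q_Y)/2) - 2q_Y = (109/2 - (1/2)q_Y)q_Y - 2q_Y.
The leader's first-order condition 105/2 - q_Y = 0 yields q_Y = 105/2.
Then q_S = (105 - 105/2)/2 = 105/4.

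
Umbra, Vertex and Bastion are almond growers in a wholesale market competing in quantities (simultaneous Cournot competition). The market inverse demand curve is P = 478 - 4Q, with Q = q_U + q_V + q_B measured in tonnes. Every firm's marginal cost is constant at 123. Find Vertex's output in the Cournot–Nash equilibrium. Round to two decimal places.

A representative firm's profit is π_i = q_i(478 - 4Q) - 123q_i.
First-order condition (treating rivals' output as given): 355 - 8q_i - 4·Σ_{j≠i} q_j = 0.
With identical firms every q_j equals q_i, so Σ_{j≠i} q_j = 2q_i and 355 = 16q_i, giving q_i = 355/16.

22.19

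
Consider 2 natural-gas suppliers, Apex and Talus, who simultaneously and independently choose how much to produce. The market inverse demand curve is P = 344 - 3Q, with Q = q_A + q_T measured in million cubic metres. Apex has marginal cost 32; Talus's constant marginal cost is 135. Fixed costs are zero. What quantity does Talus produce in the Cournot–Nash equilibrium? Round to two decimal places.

Apex's profit: π_A = (344 - 3Q)q_A - (32q_A). Setting ∂π_A/∂q_A = 0: 312 - 6q_A - 3(q_T) = 0.
Talus's profit: π_T = (344 - 3Q)q_T - (135q_T). Setting ∂π_T/∂q_T = 0: 209 - 6q_T - 3(q_A) = 0.
So q_A = (312 - 3q_T)/6 and q_T = (209 - 3q_A)/6.
Solving the pair: q_A = 415/9, q_T = 106/9.

11.78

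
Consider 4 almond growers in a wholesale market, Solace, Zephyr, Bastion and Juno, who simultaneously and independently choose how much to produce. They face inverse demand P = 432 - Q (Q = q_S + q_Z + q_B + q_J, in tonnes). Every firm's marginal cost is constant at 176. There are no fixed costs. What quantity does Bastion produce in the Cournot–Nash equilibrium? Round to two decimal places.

51.20

Each firm earns π_i = (432 - Q)q_i - 176q_i.
Setting ∂π_i/∂q_i = 0 with rivals' quantities fixed: 256 - 2q_i - Σ_{j≠i} q_j = 0.
By symmetry each firm produces the same amount; substituting Σ_{j≠i} q_j = 3q_i yields q_i = 256/5.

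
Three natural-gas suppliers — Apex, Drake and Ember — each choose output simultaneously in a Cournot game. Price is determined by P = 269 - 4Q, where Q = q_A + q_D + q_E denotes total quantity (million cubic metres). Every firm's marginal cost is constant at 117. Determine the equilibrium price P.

A representative firm's profit is π_i = q_i(269 - 4Q) - 117q_i.
First-order condition (treating rivals' output as given): 152 - 8q_i - 4·Σ_{j≠i} q_j = 0.
With identical firms every q_j equals q_i, so Σ_{j≠i} q_j = 2q_i and 152 = 16q_i, giving q_i = 19/2.
Total output Q = 57/2, so price P = 269 - 4·(57/2) = 155.

155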